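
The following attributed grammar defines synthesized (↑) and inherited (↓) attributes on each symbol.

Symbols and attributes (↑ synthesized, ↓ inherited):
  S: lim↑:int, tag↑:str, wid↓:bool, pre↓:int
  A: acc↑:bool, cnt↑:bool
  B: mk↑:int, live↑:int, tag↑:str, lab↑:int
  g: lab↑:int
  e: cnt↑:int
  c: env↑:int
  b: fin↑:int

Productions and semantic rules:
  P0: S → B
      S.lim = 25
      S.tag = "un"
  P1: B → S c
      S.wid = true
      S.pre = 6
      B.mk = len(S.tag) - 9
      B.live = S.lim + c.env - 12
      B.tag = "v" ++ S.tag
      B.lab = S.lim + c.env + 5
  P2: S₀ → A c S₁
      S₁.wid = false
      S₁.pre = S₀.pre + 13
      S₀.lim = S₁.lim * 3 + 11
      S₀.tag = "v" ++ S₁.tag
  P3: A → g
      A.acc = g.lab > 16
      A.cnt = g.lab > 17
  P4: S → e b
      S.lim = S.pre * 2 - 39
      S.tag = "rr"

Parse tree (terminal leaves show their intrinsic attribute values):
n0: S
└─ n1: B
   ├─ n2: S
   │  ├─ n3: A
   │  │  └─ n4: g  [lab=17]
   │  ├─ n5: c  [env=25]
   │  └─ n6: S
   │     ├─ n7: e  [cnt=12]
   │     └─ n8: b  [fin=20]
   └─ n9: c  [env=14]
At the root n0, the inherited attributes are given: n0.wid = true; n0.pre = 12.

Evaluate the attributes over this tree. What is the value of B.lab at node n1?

1. n0.wid = true  [given at root]
2. n0.pre = 12  [given at root]
3. n2.wid = true  [true]
4. n2.pre = 6  [6]
5. n4.lab = 17  [terminal]
6. n3.acc = true  [g.lab > 16]
7. n3.cnt = false  [g.lab > 17]
8. n5.env = 25  [terminal]
9. n6.wid = false  [false]
10. n6.pre = 19  [S₀.pre + 13]
11. n7.cnt = 12  [terminal]
12. n8.fin = 20  [terminal]
13. n6.lim = -1  [S.pre * 2 - 39]
14. n6.tag = "rr"  ["rr"]
15. n2.lim = 8  [S₁.lim * 3 + 11]
16. n2.tag = "vrr"  ["v" ++ S₁.tag]
17. n9.env = 14  [terminal]
18. n1.mk = -6  [len(S.tag) - 9]
19. n1.live = 10  [S.lim + c.env - 12]
20. n1.tag = "vvrr"  ["v" ++ S.tag]
21. n1.lab = 27  [S.lim + c.env + 5]
22. n0.lim = 25  [25]
23. n0.tag = "un"  ["un"]

27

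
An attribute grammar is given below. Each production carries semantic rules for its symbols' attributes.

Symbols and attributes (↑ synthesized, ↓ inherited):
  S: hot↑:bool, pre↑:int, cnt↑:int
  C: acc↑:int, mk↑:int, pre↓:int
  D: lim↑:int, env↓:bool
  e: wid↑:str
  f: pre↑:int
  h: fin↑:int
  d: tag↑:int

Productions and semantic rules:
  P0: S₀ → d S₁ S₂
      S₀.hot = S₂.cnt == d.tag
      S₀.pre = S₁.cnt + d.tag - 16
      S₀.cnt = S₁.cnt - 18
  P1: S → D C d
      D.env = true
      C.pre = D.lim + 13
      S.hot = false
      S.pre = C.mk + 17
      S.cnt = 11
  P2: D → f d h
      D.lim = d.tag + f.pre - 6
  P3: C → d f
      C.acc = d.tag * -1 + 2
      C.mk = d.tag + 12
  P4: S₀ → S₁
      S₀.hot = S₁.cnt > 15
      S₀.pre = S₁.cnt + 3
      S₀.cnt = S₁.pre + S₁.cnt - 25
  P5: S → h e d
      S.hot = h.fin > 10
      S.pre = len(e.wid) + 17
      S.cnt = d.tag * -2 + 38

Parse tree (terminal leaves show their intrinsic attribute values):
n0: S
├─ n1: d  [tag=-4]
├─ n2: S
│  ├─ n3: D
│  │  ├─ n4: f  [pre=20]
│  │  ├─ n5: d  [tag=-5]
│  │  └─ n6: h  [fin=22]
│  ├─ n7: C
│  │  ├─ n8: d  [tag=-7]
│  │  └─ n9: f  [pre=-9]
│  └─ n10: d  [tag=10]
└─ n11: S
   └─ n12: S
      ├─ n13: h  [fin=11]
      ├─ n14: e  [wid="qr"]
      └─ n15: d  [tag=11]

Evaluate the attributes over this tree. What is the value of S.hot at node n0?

1. n1.tag = -4  [terminal]
2. n3.env = true  [true]
3. n4.pre = 20  [terminal]
4. n5.tag = -5  [terminal]
5. n6.fin = 22  [terminal]
6. n3.lim = 9  [d.tag + f.pre - 6]
7. n7.pre = 22  [D.lim + 13]
8. n8.tag = -7  [terminal]
9. n9.pre = -9  [terminal]
10. n7.acc = 9  [d.tag * -1 + 2]
11. n7.mk = 5  [d.tag + 12]
12. n10.tag = 10  [terminal]
13. n2.hot = false  [false]
14. n2.pre = 22  [C.mk + 17]
15. n2.cnt = 11  [11]
16. n13.fin = 11  [terminal]
17. n14.wid = "qr"  [terminal]
18. n15.tag = 11  [terminal]
19. n12.hot = true  [h.fin > 10]
20. n12.pre = 19  [len(e.wid) + 17]
21. n12.cnt = 16  [d.tag * -2 + 38]
22. n11.hot = true  [S₁.cnt > 15]
23. n11.pre = 19  [S₁.cnt + 3]
24. n11.cnt = 10  [S₁.pre + S₁.cnt - 25]
25. n0.hot = false  [S₂.cnt == d.tag]
26. n0.pre = -9  [S₁.cnt + d.tag - 16]
27. n0.cnt = -7  [S₁.cnt - 18]

false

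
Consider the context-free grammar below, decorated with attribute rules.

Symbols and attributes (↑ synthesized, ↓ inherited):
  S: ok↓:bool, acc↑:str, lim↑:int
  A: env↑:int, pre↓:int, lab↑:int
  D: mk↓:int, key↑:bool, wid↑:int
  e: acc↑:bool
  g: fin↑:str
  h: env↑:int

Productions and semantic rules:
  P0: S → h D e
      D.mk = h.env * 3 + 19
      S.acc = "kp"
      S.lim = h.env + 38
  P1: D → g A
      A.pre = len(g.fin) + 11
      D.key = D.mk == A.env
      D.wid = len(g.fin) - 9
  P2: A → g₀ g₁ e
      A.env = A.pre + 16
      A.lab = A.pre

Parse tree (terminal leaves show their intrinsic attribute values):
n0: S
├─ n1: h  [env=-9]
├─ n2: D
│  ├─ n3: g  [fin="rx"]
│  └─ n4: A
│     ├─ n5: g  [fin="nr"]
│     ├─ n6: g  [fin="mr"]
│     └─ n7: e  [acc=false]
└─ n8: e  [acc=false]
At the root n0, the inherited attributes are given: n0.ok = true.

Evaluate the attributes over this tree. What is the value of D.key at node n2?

false

1. n0.ok = true  [given at root]
2. n1.env = -9  [terminal]
3. n2.mk = -8  [h.env * 3 + 19]
4. n3.fin = "rx"  [terminal]
5. n4.pre = 13  [len(g.fin) + 11]
6. n5.fin = "nr"  [terminal]
7. n6.fin = "mr"  [terminal]
8. n7.acc = false  [terminal]
9. n4.env = 29  [A.pre + 16]
10. n4.lab = 13  [A.pre]
11. n2.key = false  [D.mk == A.env]
12. n2.wid = -7  [len(g.fin) - 9]
13. n8.acc = false  [terminal]
14. n0.acc = "kp"  ["kp"]
15. n0.lim = 29  [h.env + 38]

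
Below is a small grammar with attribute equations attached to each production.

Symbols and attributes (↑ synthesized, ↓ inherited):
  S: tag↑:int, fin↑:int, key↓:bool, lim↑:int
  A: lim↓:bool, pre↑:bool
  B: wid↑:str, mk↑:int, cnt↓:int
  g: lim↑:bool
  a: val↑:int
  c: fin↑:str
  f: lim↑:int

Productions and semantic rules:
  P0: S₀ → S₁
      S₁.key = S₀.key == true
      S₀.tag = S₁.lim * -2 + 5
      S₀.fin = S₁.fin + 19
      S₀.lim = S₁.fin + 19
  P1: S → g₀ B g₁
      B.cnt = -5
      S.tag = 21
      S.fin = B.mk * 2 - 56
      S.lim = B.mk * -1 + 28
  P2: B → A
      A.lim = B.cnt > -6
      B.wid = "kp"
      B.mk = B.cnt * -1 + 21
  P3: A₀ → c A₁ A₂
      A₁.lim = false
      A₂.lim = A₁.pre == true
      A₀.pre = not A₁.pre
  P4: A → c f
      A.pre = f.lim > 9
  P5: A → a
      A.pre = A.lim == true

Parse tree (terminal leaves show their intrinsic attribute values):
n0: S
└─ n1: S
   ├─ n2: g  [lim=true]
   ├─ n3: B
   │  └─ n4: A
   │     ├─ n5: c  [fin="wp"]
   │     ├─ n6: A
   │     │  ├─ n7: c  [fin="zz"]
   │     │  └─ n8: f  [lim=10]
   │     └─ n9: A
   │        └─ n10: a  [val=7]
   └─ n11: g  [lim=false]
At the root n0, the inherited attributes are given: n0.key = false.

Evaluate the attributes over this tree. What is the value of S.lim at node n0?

1. n0.key = false  [given at root]
2. n1.key = false  [S₀.key == true]
3. n2.lim = true  [terminal]
4. n3.cnt = -5  [-5]
5. n4.lim = true  [B.cnt > -6]
6. n5.fin = "wp"  [terminal]
7. n6.lim = false  [false]
8. n7.fin = "zz"  [terminal]
9. n8.lim = 10  [terminal]
10. n6.pre = true  [f.lim > 9]
11. n9.lim = true  [A₁.pre == true]
12. n10.val = 7  [terminal]
13. n9.pre = true  [A.lim == true]
14. n4.pre = false  [not A₁.pre]
15. n3.wid = "kp"  ["kp"]
16. n3.mk = 26  [B.cnt * -1 + 21]
17. n11.lim = false  [terminal]
18. n1.tag = 21  [21]
19. n1.fin = -4  [B.mk * 2 - 56]
20. n1.lim = 2  [B.mk * -1 + 28]
21. n0.tag = 1  [S₁.lim * -2 + 5]
22. n0.fin = 15  [S₁.fin + 19]
23. n0.lim = 15  [S₁.fin + 19]

15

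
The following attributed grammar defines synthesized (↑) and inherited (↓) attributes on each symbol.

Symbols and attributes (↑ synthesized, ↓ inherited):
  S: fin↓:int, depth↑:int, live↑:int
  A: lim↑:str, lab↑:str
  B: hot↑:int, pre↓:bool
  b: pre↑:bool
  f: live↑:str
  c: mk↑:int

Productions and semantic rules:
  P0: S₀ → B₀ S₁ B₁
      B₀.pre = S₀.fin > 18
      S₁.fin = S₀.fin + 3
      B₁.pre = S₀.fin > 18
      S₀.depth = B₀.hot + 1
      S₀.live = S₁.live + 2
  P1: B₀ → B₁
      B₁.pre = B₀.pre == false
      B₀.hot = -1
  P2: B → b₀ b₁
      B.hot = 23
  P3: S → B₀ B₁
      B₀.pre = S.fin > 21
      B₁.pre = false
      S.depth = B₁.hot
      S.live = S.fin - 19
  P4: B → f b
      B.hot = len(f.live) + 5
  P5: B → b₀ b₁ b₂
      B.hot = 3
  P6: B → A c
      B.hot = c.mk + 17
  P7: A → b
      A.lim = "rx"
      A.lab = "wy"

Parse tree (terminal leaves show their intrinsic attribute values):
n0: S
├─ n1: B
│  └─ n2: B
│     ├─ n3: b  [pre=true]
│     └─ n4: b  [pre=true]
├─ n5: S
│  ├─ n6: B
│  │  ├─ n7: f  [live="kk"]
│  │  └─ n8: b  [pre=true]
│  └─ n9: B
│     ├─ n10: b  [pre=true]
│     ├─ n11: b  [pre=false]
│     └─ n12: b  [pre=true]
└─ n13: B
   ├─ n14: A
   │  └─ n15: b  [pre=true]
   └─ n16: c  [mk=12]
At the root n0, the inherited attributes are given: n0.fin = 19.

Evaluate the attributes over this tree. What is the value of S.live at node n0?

5

1. n0.fin = 19  [given at root]
2. n1.pre = true  [S₀.fin > 18]
3. n2.pre = false  [B₀.pre == false]
4. n3.pre = true  [terminal]
5. n4.pre = true  [terminal]
6. n2.hot = 23  [23]
7. n1.hot = -1  [-1]
8. n5.fin = 22  [S₀.fin + 3]
9. n6.pre = true  [S.fin > 21]
10. n7.live = "kk"  [terminal]
11. n8.pre = true  [terminal]
12. n6.hot = 7  [len(f.live) + 5]
13. n9.pre = false  [false]
14. n10.pre = true  [terminal]
15. n11.pre = false  [terminal]
16. n12.pre = true  [terminal]
17. n9.hot = 3  [3]
18. n5.depth = 3  [B₁.hot]
19. n5.live = 3  [S.fin - 19]
20. n13.pre = true  [S₀.fin > 18]
21. n15.pre = true  [terminal]
22. n14.lim = "rx"  ["rx"]
23. n14.lab = "wy"  ["wy"]
24. n16.mk = 12  [terminal]
25. n13.hot = 29  [c.mk + 17]
26. n0.depth = 0  [B₀.hot + 1]
27. n0.live = 5  [S₁.live + 2]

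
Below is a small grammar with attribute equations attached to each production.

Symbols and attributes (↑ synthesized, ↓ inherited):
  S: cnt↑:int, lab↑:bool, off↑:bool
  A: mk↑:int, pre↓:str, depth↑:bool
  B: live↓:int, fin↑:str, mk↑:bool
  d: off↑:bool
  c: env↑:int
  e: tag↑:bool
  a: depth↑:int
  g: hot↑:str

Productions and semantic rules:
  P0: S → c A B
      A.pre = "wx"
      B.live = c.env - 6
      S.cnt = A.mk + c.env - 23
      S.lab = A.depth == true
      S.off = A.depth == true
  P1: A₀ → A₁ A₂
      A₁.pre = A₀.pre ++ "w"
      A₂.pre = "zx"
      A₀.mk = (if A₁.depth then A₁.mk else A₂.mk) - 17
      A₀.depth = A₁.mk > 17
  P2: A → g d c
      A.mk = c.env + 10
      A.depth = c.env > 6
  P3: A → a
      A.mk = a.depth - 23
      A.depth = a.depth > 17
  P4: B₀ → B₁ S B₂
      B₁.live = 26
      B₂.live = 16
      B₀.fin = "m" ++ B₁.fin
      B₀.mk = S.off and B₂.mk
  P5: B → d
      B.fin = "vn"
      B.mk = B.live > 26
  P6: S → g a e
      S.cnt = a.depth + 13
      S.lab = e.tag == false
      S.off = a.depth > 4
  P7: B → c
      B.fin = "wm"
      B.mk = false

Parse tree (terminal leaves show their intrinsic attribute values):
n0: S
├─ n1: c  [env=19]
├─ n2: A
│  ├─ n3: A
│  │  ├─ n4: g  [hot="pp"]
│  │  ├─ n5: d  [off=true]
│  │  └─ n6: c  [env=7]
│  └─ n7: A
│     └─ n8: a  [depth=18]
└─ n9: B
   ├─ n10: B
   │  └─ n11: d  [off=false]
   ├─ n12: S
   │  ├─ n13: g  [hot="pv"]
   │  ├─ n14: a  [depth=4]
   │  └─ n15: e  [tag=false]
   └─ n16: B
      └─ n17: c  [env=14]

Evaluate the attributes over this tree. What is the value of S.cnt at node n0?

-4

1. n1.env = 19  [terminal]
2. n2.pre = "wx"  ["wx"]
3. n3.pre = "wxw"  [A₀.pre ++ "w"]
4. n4.hot = "pp"  [terminal]
5. n5.off = true  [terminal]
6. n6.env = 7  [terminal]
7. n3.mk = 17  [c.env + 10]
8. n3.depth = true  [c.env > 6]
9. n7.pre = "zx"  ["zx"]
10. n8.depth = 18  [terminal]
11. n7.mk = -5  [a.depth - 23]
12. n7.depth = true  [a.depth > 17]
13. n2.mk = 0  [(if A₁.depth then A₁.mk else A₂.mk) - 17]
14. n2.depth = false  [A₁.mk > 17]
15. n9.live = 13  [c.env - 6]
16. n10.live = 26  [26]
17. n11.off = false  [terminal]
18. n10.fin = "vn"  ["vn"]
19. n10.mk = false  [B.live > 26]
20. n13.hot = "pv"  [terminal]
21. n14.depth = 4  [terminal]
22. n15.tag = false  [terminal]
23. n12.cnt = 17  [a.depth + 13]
24. n12.lab = true  [e.tag == false]
25. n12.off = false  [a.depth > 4]
26. n16.live = 16  [16]
27. n17.env = 14  [terminal]
28. n16.fin = "wm"  ["wm"]
29. n16.mk = false  [false]
30. n9.fin = "mvn"  ["m" ++ B₁.fin]
31. n9.mk = false  [S.off and B₂.mk]
32. n0.cnt = -4  [A.mk + c.env - 23]
33. n0.lab = false  [A.depth == true]
34. n0.off = false  [A.depth == true]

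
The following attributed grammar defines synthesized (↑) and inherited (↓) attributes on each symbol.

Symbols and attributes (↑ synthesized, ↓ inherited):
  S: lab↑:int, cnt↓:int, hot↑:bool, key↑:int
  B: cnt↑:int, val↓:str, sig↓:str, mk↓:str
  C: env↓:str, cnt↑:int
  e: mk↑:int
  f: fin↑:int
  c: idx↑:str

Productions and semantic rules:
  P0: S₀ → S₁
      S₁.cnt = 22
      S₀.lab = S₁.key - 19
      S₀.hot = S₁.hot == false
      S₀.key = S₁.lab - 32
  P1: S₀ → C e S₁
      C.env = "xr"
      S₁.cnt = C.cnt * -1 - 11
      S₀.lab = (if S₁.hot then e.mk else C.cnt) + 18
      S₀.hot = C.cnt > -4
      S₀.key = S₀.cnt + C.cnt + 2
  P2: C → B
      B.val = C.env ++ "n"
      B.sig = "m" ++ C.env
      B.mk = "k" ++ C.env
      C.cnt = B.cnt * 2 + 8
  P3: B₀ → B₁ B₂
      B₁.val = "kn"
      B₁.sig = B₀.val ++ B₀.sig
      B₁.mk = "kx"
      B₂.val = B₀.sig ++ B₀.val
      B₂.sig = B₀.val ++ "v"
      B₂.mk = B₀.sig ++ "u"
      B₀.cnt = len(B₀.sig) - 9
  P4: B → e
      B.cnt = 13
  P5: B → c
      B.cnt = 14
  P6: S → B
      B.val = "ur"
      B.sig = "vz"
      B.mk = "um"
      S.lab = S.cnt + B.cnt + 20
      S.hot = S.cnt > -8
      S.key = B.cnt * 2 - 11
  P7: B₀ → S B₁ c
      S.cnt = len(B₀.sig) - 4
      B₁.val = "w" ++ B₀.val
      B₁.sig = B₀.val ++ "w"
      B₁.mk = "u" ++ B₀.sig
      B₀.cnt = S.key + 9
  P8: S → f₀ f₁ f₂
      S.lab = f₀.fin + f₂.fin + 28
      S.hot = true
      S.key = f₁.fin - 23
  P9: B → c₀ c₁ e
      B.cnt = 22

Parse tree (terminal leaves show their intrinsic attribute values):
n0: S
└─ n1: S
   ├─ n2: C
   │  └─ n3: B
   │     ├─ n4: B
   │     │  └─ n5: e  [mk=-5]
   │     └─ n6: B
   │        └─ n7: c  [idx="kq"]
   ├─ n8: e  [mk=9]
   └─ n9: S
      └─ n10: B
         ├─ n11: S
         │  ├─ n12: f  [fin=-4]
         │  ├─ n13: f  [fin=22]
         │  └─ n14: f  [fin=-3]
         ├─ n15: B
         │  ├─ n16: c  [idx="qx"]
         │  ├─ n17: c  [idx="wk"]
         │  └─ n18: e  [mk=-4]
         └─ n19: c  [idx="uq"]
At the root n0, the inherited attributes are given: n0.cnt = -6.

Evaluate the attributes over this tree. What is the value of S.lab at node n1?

1. n0.cnt = -6  [given at root]
2. n1.cnt = 22  [22]
3. n2.env = "xr"  ["xr"]
4. n3.val = "xrn"  [C.env ++ "n"]
5. n3.sig = "mxr"  ["m" ++ C.env]
6. n3.mk = "kxr"  ["k" ++ C.env]
7. n4.val = "kn"  ["kn"]
8. n4.sig = "xrnmxr"  [B₀.val ++ B₀.sig]
9. n4.mk = "kx"  ["kx"]
10. n5.mk = -5  [terminal]
11. n4.cnt = 13  [13]
12. n6.val = "mxrxrn"  [B₀.sig ++ B₀.val]
13. n6.sig = "xrnv"  [B₀.val ++ "v"]
14. n6.mk = "mxru"  [B₀.sig ++ "u"]
15. n7.idx = "kq"  [terminal]
16. n6.cnt = 14  [14]
17. n3.cnt = -6  [len(B₀.sig) - 9]
18. n2.cnt = -4  [B.cnt * 2 + 8]
19. n8.mk = 9  [terminal]
20. n9.cnt = -7  [C.cnt * -1 - 11]
21. n10.val = "ur"  ["ur"]
22. n10.sig = "vz"  ["vz"]
23. n10.mk = "um"  ["um"]
24. n11.cnt = -2  [len(B₀.sig) - 4]
25. n12.fin = -4  [terminal]
26. n13.fin = 22  [terminal]
27. n14.fin = -3  [terminal]
28. n11.lab = 21  [f₀.fin + f₂.fin + 28]
29. n11.hot = true  [true]
30. n11.key = -1  [f₁.fin - 23]
31. n15.val = "wur"  ["w" ++ B₀.val]
32. n15.sig = "urw"  [B₀.val ++ "w"]
33. n15.mk = "uvz"  ["u" ++ B₀.sig]
34. n16.idx = "qx"  [terminal]
35. n17.idx = "wk"  [terminal]
36. n18.mk = -4  [terminal]
37. n15.cnt = 22  [22]
38. n19.idx = "uq"  [terminal]
39. n10.cnt = 8  [S.key + 9]
40. n9.lab = 21  [S.cnt + B.cnt + 20]
41. n9.hot = true  [S.cnt > -8]
42. n9.key = 5  [B.cnt * 2 - 11]
43. n1.lab = 27  [(if S₁.hot then e.mk else C.cnt) + 18]
44. n1.hot = false  [C.cnt > -4]
45. n1.key = 20  [S₀.cnt + C.cnt + 2]
46. n0.lab = 1  [S₁.key - 19]
47. n0.hot = true  [S₁.hot == false]
48. n0.key = -5  [S₁.lab - 32]

27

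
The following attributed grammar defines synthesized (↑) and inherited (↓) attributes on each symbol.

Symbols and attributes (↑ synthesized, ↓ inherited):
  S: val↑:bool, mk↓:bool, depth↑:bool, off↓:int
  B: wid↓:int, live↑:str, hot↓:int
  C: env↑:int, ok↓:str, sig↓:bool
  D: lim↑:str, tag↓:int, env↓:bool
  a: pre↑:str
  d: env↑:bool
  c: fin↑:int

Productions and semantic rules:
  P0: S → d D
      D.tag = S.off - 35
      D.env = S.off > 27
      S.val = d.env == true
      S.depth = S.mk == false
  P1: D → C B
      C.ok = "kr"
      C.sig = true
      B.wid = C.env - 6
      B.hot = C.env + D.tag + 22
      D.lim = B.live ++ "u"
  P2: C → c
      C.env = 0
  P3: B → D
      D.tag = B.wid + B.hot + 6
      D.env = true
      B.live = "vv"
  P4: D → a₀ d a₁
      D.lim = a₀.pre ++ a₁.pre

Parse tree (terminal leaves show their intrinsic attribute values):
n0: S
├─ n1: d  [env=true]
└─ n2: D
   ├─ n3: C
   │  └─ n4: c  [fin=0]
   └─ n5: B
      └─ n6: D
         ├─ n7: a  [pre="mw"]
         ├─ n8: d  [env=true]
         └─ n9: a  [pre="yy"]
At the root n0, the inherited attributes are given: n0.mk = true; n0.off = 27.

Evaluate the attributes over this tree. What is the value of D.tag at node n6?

14

1. n0.mk = true  [given at root]
2. n0.off = 27  [given at root]
3. n1.env = true  [terminal]
4. n2.tag = -8  [S.off - 35]
5. n2.env = false  [S.off > 27]
6. n3.ok = "kr"  ["kr"]
7. n3.sig = true  [true]
8. n4.fin = 0  [terminal]
9. n3.env = 0  [0]
10. n5.wid = -6  [C.env - 6]
11. n5.hot = 14  [C.env + D.tag + 22]
12. n6.tag = 14  [B.wid + B.hot + 6]
13. n6.env = true  [true]
14. n7.pre = "mw"  [terminal]
15. n8.env = true  [terminal]
16. n9.pre = "yy"  [terminal]
17. n6.lim = "mwyy"  [a₀.pre ++ a₁.pre]
18. n5.live = "vv"  ["vv"]
19. n2.lim = "vvu"  [B.live ++ "u"]
20. n0.val = true  [d.env == true]
21. n0.depth = false  [S.mk == false]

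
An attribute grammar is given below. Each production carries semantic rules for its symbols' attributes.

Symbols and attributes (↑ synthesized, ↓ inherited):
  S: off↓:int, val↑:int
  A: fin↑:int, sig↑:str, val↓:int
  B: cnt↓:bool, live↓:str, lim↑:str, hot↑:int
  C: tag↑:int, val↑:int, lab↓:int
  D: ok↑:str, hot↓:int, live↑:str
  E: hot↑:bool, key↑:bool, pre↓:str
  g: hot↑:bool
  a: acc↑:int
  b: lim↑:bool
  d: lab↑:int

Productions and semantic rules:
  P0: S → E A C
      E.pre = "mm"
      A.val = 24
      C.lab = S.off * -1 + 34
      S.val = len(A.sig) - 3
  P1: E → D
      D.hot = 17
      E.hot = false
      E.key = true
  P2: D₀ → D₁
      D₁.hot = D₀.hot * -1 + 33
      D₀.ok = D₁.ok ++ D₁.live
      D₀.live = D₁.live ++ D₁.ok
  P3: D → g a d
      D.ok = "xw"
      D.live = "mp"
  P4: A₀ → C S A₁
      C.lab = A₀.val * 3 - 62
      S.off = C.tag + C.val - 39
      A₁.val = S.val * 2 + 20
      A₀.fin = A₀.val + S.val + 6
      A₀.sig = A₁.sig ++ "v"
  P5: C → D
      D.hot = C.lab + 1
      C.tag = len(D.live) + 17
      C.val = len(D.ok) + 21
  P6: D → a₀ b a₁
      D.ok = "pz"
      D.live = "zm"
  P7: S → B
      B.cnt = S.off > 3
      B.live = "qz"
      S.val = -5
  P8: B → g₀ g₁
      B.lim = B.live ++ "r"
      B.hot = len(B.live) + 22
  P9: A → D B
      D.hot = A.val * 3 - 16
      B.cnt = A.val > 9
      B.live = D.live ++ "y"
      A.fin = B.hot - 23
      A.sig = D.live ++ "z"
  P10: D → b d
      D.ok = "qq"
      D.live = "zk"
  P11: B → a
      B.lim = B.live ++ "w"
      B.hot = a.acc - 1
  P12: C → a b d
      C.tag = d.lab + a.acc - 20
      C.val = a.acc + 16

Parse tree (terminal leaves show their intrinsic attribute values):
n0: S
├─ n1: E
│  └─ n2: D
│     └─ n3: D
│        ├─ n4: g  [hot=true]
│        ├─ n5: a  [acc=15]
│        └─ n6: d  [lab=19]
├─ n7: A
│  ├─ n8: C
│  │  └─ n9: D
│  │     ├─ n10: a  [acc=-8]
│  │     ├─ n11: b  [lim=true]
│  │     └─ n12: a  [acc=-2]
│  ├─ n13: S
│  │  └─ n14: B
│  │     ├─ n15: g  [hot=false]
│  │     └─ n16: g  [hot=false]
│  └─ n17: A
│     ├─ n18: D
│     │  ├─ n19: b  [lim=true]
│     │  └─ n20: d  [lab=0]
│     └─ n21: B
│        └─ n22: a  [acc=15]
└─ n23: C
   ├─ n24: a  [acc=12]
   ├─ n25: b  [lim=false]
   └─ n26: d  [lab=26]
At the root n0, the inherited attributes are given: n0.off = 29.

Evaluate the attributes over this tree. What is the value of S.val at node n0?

1

1. n0.off = 29  [given at root]
2. n1.pre = "mm"  ["mm"]
3. n2.hot = 17  [17]
4. n3.hot = 16  [D₀.hot * -1 + 33]
5. n4.hot = true  [terminal]
6. n5.acc = 15  [terminal]
7. n6.lab = 19  [terminal]
8. n3.ok = "xw"  ["xw"]
9. n3.live = "mp"  ["mp"]
10. n2.ok = "xwmp"  [D₁.ok ++ D₁.live]
11. n2.live = "mpxw"  [D₁.live ++ D₁.ok]
12. n1.hot = false  [false]
13. n1.key = true  [true]
14. n7.val = 24  [24]
15. n8.lab = 10  [A₀.val * 3 - 62]
16. n9.hot = 11  [C.lab + 1]
17. n10.acc = -8  [terminal]
18. n11.lim = true  [terminal]
19. n12.acc = -2  [terminal]
20. n9.ok = "pz"  ["pz"]
21. n9.live = "zm"  ["zm"]
22. n8.tag = 19  [len(D.live) + 17]
23. n8.val = 23  [len(D.ok) + 21]
24. n13.off = 3  [C.tag + C.val - 39]
25. n14.cnt = false  [S.off > 3]
26. n14.live = "qz"  ["qz"]
27. n15.hot = false  [terminal]
28. n16.hot = false  [terminal]
29. n14.lim = "qzr"  [B.live ++ "r"]
30. n14.hot = 24  [len(B.live) + 22]
31. n13.val = -5  [-5]
32. n17.val = 10  [S.val * 2 + 20]
33. n18.hot = 14  [A.val * 3 - 16]
34. n19.lim = true  [terminal]
35. n20.lab = 0  [terminal]
36. n18.ok = "qq"  ["qq"]
37. n18.live = "zk"  ["zk"]
38. n21.cnt = true  [A.val > 9]
39. n21.live = "zky"  [D.live ++ "y"]
40. n22.acc = 15  [terminal]
41. n21.lim = "zkyw"  [B.live ++ "w"]
42. n21.hot = 14  [a.acc - 1]
43. n17.fin = -9  [B.hot - 23]
44. n17.sig = "zkz"  [D.live ++ "z"]
45. n7.fin = 25  [A₀.val + S.val + 6]
46. n7.sig = "zkzv"  [A₁.sig ++ "v"]
47. n23.lab = 5  [S.off * -1 + 34]
48. n24.acc = 12  [terminal]
49. n25.lim = false  [terminal]
50. n26.lab = 26  [terminal]
51. n23.tag = 18  [d.lab + a.acc - 20]
52. n23.val = 28  [a.acc + 16]
53. n0.val = 1  [len(A.sig) - 3]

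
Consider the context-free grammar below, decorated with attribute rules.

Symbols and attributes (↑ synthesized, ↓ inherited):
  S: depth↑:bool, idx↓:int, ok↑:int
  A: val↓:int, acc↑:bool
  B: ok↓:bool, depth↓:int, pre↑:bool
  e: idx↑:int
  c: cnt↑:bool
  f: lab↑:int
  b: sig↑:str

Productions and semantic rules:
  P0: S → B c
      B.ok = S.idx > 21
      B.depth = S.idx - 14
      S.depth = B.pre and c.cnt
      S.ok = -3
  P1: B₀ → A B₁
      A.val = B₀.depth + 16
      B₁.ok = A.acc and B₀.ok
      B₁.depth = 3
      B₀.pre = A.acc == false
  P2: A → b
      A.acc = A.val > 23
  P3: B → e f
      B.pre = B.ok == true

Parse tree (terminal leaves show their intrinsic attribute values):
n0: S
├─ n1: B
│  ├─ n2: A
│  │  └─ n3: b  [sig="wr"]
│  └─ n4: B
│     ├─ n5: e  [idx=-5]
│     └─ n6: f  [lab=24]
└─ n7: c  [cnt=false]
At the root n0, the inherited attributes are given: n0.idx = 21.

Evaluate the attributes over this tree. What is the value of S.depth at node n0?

false

1. n0.idx = 21  [given at root]
2. n1.ok = false  [S.idx > 21]
3. n1.depth = 7  [S.idx - 14]
4. n2.val = 23  [B₀.depth + 16]
5. n3.sig = "wr"  [terminal]
6. n2.acc = false  [A.val > 23]
7. n4.ok = false  [A.acc and B₀.ok]
8. n4.depth = 3  [3]
9. n5.idx = -5  [terminal]
10. n6.lab = 24  [terminal]
11. n4.pre = false  [B.ok == true]
12. n1.pre = true  [A.acc == false]
13. n7.cnt = false  [terminal]
14. n0.depth = false  [B.pre and c.cnt]
15. n0.ok = -3  [-3]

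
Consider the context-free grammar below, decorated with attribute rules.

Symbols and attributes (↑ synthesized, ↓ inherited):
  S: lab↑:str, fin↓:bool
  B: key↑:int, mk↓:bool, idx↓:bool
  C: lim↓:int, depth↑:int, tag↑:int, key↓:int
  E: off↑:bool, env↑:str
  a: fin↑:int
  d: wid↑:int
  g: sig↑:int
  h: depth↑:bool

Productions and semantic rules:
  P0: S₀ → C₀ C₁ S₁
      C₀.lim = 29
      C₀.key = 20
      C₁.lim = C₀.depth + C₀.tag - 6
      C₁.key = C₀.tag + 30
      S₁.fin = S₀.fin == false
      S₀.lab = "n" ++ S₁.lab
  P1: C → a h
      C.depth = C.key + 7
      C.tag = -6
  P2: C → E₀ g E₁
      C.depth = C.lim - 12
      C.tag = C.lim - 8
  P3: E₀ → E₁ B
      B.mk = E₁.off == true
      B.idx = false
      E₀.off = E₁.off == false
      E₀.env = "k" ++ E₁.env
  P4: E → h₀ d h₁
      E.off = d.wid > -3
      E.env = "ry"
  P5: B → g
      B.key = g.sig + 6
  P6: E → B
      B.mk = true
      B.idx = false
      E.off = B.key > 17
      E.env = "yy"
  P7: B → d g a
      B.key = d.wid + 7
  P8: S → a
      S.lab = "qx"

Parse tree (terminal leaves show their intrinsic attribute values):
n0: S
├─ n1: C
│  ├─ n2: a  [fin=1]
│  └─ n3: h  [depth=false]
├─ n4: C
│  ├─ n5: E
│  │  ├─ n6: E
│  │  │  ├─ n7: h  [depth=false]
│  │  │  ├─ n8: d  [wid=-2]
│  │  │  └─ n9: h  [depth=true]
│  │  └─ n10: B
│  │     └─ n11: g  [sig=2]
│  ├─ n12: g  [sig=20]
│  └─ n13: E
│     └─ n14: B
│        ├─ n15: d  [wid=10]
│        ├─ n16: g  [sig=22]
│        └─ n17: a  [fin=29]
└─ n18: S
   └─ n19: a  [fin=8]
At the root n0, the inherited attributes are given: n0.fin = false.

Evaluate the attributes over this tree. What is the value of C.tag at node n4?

7

1. n0.fin = false  [given at root]
2. n1.lim = 29  [29]
3. n1.key = 20  [20]
4. n2.fin = 1  [terminal]
5. n3.depth = false  [terminal]
6. n1.depth = 27  [C.key + 7]
7. n1.tag = -6  [-6]
8. n4.lim = 15  [C₀.depth + C₀.tag - 6]
9. n4.key = 24  [C₀.tag + 30]
10. n7.depth = false  [terminal]
11. n8.wid = -2  [terminal]
12. n9.depth = true  [terminal]
13. n6.off = true  [d.wid > -3]
14. n6.env = "ry"  ["ry"]
15. n10.mk = true  [E₁.off == true]
16. n10.idx = false  [false]
17. n11.sig = 2  [terminal]
18. n10.key = 8  [g.sig + 6]
19. n5.off = false  [E₁.off == false]
20. n5.env = "kry"  ["k" ++ E₁.env]
21. n12.sig = 20  [terminal]
22. n14.mk = true  [true]
23. n14.idx = false  [false]
24. n15.wid = 10  [terminal]
25. n16.sig = 22  [terminal]
26. n17.fin = 29  [terminal]
27. n14.key = 17  [d.wid + 7]
28. n13.off = false  [B.key > 17]
29. n13.env = "yy"  ["yy"]
30. n4.depth = 3  [C.lim - 12]
31. n4.tag = 7  [C.lim - 8]
32. n18.fin = true  [S₀.fin == false]
33. n19.fin = 8  [terminal]
34. n18.lab = "qx"  ["qx"]
35. n0.lab = "nqx"  ["n" ++ S₁.lab]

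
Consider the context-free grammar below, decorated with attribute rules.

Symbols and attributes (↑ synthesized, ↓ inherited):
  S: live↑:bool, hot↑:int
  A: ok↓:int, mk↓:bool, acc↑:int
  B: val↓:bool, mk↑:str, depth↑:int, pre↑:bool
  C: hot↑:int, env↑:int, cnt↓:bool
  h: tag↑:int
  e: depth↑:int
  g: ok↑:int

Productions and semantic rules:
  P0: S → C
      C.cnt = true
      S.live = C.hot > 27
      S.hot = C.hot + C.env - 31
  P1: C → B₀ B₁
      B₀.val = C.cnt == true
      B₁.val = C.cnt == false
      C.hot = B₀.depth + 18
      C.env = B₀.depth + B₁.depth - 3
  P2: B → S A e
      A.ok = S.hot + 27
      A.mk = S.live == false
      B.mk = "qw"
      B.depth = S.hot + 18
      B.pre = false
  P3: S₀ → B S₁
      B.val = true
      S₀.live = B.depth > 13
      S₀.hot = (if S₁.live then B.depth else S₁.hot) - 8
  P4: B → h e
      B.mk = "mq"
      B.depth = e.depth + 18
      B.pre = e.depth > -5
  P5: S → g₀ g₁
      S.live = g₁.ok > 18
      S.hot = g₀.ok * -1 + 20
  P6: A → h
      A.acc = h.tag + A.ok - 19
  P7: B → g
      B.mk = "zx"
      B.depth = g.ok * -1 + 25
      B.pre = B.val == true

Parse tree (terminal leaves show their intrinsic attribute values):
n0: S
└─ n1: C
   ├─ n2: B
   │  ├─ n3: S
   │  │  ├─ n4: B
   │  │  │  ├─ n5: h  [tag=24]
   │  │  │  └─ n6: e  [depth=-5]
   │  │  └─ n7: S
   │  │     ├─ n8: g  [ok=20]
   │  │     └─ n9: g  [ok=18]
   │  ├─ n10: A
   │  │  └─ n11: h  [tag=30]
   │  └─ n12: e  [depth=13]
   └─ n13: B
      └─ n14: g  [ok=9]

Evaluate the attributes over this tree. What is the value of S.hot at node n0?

20

1. n1.cnt = true  [true]
2. n2.val = true  [C.cnt == true]
3. n4.val = true  [true]
4. n5.tag = 24  [terminal]
5. n6.depth = -5  [terminal]
6. n4.mk = "mq"  ["mq"]
7. n4.depth = 13  [e.depth + 18]
8. n4.pre = false  [e.depth > -5]
9. n8.ok = 20  [terminal]
10. n9.ok = 18  [terminal]
11. n7.live = false  [g₁.ok > 18]
12. n7.hot = 0  [g₀.ok * -1 + 20]
13. n3.live = false  [B.depth > 13]
14. n3.hot = -8  [(if S₁.live then B.depth else S₁.hot) - 8]
15. n10.ok = 19  [S.hot + 27]
16. n10.mk = true  [S.live == false]
17. n11.tag = 30  [terminal]
18. n10.acc = 30  [h.tag + A.ok - 19]
19. n12.depth = 13  [terminal]
20. n2.mk = "qw"  ["qw"]
21. n2.depth = 10  [S.hot + 18]
22. n2.pre = false  [false]
23. n13.val = false  [C.cnt == false]
24. n14.ok = 9  [terminal]
25. n13.mk = "zx"  ["zx"]
26. n13.depth = 16  [g.ok * -1 + 25]
27. n13.pre = false  [B.val == true]
28. n1.hot = 28  [B₀.depth + 18]
29. n1.env = 23  [B₀.depth + B₁.depth - 3]
30. n0.live = true  [C.hot > 27]
31. n0.hot = 20  [C.hot + C.env - 31]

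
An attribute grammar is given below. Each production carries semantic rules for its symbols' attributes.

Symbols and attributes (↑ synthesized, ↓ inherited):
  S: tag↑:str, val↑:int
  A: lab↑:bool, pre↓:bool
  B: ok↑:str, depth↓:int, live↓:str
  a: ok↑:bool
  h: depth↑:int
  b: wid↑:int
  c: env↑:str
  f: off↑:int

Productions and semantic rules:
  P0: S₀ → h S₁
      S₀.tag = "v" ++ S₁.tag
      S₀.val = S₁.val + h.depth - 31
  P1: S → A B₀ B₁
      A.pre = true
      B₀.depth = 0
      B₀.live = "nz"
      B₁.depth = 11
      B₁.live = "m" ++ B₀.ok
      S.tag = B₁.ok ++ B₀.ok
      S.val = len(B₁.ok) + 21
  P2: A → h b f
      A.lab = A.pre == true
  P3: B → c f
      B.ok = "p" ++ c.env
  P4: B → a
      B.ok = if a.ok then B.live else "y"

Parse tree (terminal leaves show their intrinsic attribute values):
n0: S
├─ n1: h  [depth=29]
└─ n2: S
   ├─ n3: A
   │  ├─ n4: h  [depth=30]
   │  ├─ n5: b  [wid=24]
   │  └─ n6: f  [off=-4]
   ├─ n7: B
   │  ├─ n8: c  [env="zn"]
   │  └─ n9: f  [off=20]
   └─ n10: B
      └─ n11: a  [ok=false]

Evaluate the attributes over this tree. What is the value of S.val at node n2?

22

1. n1.depth = 29  [terminal]
2. n3.pre = true  [true]
3. n4.depth = 30  [terminal]
4. n5.wid = 24  [terminal]
5. n6.off = -4  [terminal]
6. n3.lab = true  [A.pre == true]
7. n7.depth = 0  [0]
8. n7.live = "nz"  ["nz"]
9. n8.env = "zn"  [terminal]
10. n9.off = 20  [terminal]
11. n7.ok = "pzn"  ["p" ++ c.env]
12. n10.depth = 11  [11]
13. n10.live = "mpzn"  ["m" ++ B₀.ok]
14. n11.ok = false  [terminal]
15. n10.ok = "y"  [if a.ok then B.live else "y"]
16. n2.tag = "ypzn"  [B₁.ok ++ B₀.ok]
17. n2.val = 22  [len(B₁.ok) + 21]
18. n0.tag = "vypzn"  ["v" ++ S₁.tag]
19. n0.val = 20  [S₁.val + h.depth - 31]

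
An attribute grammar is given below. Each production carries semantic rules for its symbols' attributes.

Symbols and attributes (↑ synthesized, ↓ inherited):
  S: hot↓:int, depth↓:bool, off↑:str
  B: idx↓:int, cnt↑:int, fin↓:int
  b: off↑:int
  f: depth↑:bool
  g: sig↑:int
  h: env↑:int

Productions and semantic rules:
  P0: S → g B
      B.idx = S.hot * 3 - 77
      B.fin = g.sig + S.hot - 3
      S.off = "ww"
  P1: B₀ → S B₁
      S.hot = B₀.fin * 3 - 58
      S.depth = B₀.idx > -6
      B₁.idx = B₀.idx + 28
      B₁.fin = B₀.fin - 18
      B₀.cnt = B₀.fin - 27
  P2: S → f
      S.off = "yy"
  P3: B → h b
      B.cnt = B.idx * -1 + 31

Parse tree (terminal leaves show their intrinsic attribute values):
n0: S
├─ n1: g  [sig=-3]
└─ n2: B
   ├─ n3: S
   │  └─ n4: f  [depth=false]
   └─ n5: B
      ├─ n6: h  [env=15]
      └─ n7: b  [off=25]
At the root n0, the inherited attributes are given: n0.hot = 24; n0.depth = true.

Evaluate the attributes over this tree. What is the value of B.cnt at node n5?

1. n0.hot = 24  [given at root]
2. n0.depth = true  [given at root]
3. n1.sig = -3  [terminal]
4. n2.idx = -5  [S.hot * 3 - 77]
5. n2.fin = 18  [g.sig + S.hot - 3]
6. n3.hot = -4  [B₀.fin * 3 - 58]
7. n3.depth = true  [B₀.idx > -6]
8. n4.depth = false  [terminal]
9. n3.off = "yy"  ["yy"]
10. n5.idx = 23  [B₀.idx + 28]
11. n5.fin = 0  [B₀.fin - 18]
12. n6.env = 15  [terminal]
13. n7.off = 25  [terminal]
14. n5.cnt = 8  [B.idx * -1 + 31]
15. n2.cnt = -9  [B₀.fin - 27]
16. n0.off = "ww"  ["ww"]

8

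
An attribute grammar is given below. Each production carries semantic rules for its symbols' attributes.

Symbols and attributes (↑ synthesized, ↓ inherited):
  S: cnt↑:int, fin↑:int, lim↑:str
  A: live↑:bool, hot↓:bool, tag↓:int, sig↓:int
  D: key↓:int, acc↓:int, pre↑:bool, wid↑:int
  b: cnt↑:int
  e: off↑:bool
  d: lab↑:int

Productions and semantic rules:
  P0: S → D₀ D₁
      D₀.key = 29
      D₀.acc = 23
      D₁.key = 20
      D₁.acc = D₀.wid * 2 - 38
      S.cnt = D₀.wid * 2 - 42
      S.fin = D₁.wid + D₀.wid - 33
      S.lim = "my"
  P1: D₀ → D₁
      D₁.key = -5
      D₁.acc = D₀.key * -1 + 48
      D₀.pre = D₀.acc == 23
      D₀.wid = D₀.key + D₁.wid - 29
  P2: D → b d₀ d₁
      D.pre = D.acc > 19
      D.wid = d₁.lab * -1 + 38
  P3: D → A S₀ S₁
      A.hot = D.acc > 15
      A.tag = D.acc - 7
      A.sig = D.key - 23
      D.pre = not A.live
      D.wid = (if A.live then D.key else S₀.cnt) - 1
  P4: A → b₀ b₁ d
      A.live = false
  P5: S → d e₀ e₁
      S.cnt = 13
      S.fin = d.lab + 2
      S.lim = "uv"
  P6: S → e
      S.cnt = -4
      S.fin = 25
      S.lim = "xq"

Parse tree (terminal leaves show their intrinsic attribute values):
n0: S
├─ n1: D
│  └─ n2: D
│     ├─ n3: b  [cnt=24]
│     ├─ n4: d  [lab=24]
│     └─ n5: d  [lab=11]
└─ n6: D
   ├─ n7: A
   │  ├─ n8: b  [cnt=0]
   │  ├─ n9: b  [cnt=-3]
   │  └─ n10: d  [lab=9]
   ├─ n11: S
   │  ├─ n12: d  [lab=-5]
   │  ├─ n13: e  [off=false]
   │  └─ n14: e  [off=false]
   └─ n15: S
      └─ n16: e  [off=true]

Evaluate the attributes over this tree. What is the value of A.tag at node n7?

1. n1.key = 29  [29]
2. n1.acc = 23  [23]
3. n2.key = -5  [-5]
4. n2.acc = 19  [D₀.key * -1 + 48]
5. n3.cnt = 24  [terminal]
6. n4.lab = 24  [terminal]
7. n5.lab = 11  [terminal]
8. n2.pre = false  [D.acc > 19]
9. n2.wid = 27  [d₁.lab * -1 + 38]
10. n1.pre = true  [D₀.acc == 23]
11. n1.wid = 27  [D₀.key + D₁.wid - 29]
12. n6.key = 20  [20]
13. n6.acc = 16  [D₀.wid * 2 - 38]
14. n7.hot = true  [D.acc > 15]
15. n7.tag = 9  [D.acc - 7]
16. n7.sig = -3  [D.key - 23]
17. n8.cnt = 0  [terminal]
18. n9.cnt = -3  [terminal]
19. n10.lab = 9  [terminal]
20. n7.live = false  [false]
21. n12.lab = -5  [terminal]
22. n13.off = false  [terminal]
23. n14.off = false  [terminal]
24. n11.cnt = 13  [13]
25. n11.fin = -3  [d.lab + 2]
26. n11.lim = "uv"  ["uv"]
27. n16.off = true  [terminal]
28. n15.cnt = -4  [-4]
29. n15.fin = 25  [25]
30. n15.lim = "xq"  ["xq"]
31. n6.pre = true  [not A.live]
32. n6.wid = 12  [(if A.live then D.key else S₀.cnt) - 1]
33. n0.cnt = 12  [D₀.wid * 2 - 42]
34. n0.fin = 6  [D₁.wid + D₀.wid - 33]
35. n0.lim = "my"  ["my"]

9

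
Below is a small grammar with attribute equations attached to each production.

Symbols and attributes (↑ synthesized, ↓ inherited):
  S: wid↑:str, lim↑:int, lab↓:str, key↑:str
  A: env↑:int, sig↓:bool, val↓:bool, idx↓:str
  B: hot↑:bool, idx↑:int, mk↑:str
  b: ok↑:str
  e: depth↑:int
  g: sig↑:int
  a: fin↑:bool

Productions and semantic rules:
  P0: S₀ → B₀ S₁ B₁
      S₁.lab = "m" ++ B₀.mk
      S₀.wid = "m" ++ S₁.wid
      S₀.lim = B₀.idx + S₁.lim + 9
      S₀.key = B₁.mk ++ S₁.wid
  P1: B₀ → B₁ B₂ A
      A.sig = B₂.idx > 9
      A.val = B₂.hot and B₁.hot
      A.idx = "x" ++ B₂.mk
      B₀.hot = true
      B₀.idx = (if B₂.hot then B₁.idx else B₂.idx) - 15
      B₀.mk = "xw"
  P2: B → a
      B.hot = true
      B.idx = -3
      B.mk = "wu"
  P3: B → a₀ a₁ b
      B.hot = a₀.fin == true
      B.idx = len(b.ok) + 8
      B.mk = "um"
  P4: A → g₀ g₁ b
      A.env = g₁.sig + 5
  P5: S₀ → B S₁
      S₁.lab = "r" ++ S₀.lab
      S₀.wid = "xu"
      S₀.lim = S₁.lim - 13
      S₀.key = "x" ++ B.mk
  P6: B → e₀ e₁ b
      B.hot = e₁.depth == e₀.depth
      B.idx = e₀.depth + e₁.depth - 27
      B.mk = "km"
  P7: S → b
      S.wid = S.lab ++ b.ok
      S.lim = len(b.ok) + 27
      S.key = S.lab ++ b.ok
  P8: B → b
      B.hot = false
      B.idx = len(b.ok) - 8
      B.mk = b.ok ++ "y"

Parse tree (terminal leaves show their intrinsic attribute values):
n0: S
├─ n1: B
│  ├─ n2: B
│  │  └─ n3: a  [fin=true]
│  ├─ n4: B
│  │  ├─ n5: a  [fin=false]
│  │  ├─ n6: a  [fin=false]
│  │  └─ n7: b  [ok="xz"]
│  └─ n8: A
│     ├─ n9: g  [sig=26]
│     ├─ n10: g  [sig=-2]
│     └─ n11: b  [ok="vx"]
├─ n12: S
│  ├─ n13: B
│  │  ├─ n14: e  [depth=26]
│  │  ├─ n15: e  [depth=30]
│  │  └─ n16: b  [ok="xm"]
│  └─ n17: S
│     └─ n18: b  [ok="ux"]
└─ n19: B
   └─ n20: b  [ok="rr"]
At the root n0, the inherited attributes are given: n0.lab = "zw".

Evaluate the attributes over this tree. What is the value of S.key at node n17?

"rmxwux"

1. n0.lab = "zw"  [given at root]
2. n3.fin = true  [terminal]
3. n2.hot = true  [true]
4. n2.idx = -3  [-3]
5. n2.mk = "wu"  ["wu"]
6. n5.fin = false  [terminal]
7. n6.fin = false  [terminal]
8. n7.ok = "xz"  [terminal]
9. n4.hot = false  [a₀.fin == true]
10. n4.idx = 10  [len(b.ok) + 8]
11. n4.mk = "um"  ["um"]
12. n8.sig = true  [B₂.idx > 9]
13. n8.val = false  [B₂.hot and B₁.hot]
14. n8.idx = "xum"  ["x" ++ B₂.mk]
15. n9.sig = 26  [terminal]
16. n10.sig = -2  [terminal]
17. n11.ok = "vx"  [terminal]
18. n8.env = 3  [g₁.sig + 5]
19. n1.hot = true  [true]
20. n1.idx = -5  [(if B₂.hot then B₁.idx else B₂.idx) - 15]
21. n1.mk = "xw"  ["xw"]
22. n12.lab = "mxw"  ["m" ++ B₀.mk]
23. n14.depth = 26  [terminal]
24. n15.depth = 30  [terminal]
25. n16.ok = "xm"  [terminal]
26. n13.hot = false  [e₁.depth == e₀.depth]
27. n13.idx = 29  [e₀.depth + e₁.depth - 27]
28. n13.mk = "km"  ["km"]
29. n17.lab = "rmxw"  ["r" ++ S₀.lab]
30. n18.ok = "ux"  [terminal]
31. n17.wid = "rmxwux"  [S.lab ++ b.ok]
32. n17.lim = 29  [len(b.ok) + 27]
33. n17.key = "rmxwux"  [S.lab ++ b.ok]
34. n12.wid = "xu"  ["xu"]
35. n12.lim = 16  [S₁.lim - 13]
36. n12.key = "xkm"  ["x" ++ B.mk]
37. n20.ok = "rr"  [terminal]
38. n19.hot = false  [false]
39. n19.idx = -6  [len(b.ok) - 8]
40. n19.mk = "rry"  [b.ok ++ "y"]
41. n0.wid = "mxu"  ["m" ++ S₁.wid]
42. n0.lim = 20  [B₀.idx + S₁.lim + 9]
43. n0.key = "rryxu"  [B₁.mk ++ S₁.wid]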